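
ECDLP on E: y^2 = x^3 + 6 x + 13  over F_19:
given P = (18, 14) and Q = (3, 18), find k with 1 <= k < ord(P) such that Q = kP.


Enumerate multiples of P until we hit Q = (3, 18):
  1P = (18, 14)
  2P = (3, 1)
  3P = (5, 15)
  4P = (5, 4)
  5P = (3, 18)
Match found at i = 5.

k = 5


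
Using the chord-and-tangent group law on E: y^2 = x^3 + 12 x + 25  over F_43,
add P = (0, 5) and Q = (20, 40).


P != Q, so use the chord formula.
s = (y2 - y1) / (x2 - x1) = (35) / (20) mod 43 = 34
x3 = s^2 - x1 - x2 mod 43 = 34^2 - 0 - 20 = 18
y3 = s (x1 - x3) - y1 mod 43 = 34 * (0 - 18) - 5 = 28

P + Q = (18, 28)


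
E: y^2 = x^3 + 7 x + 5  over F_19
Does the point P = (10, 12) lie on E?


Check whether y^2 = x^3 + 7 x + 5 (mod 19) for (x, y) = (10, 12).
LHS: y^2 = 12^2 mod 19 = 11
RHS: x^3 + 7 x + 5 = 10^3 + 7*10 + 5 mod 19 = 11
LHS = RHS

Yes, on the curve


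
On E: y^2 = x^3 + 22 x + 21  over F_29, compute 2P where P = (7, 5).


Doubling: s = (3 x1^2 + a) / (2 y1)
s = (3*7^2 + 22) / (2*5) mod 29 = 14
x3 = s^2 - 2 x1 mod 29 = 14^2 - 2*7 = 8
y3 = s (x1 - x3) - y1 mod 29 = 14 * (7 - 8) - 5 = 10

2P = (8, 10)


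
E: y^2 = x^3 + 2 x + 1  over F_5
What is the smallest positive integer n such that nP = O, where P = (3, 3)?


Compute successive multiples of P until we hit O:
  1P = (3, 3)
  2P = (0, 4)
  3P = (1, 3)
  4P = (1, 2)
  5P = (0, 1)
  6P = (3, 2)
  7P = O

ord(P) = 7


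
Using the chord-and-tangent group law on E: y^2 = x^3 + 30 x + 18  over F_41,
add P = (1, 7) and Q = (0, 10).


P != Q, so use the chord formula.
s = (y2 - y1) / (x2 - x1) = (3) / (40) mod 41 = 38
x3 = s^2 - x1 - x2 mod 41 = 38^2 - 1 - 0 = 8
y3 = s (x1 - x3) - y1 mod 41 = 38 * (1 - 8) - 7 = 14

P + Q = (8, 14)


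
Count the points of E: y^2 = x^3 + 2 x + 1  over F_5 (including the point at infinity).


For each x in F_5, count y with y^2 = x^3 + 2 x + 1 mod 5:
  x = 0: RHS = 1, y in [1, 4]  -> 2 point(s)
  x = 1: RHS = 4, y in [2, 3]  -> 2 point(s)
  x = 3: RHS = 4, y in [2, 3]  -> 2 point(s)
Affine points: 6. Add the point at infinity: total = 7.

#E(F_5) = 7


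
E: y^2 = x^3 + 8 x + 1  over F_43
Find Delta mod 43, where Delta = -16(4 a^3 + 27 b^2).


4 a^3 + 27 b^2 = 4*8^3 + 27*1^2 = 2048 + 27 = 2075
Delta = -16 * (2075) = -33200
Delta mod 43 = 39

Delta = 39 (mod 43)


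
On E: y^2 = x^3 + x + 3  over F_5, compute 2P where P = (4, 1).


Doubling: s = (3 x1^2 + a) / (2 y1)
s = (3*4^2 + 1) / (2*1) mod 5 = 2
x3 = s^2 - 2 x1 mod 5 = 2^2 - 2*4 = 1
y3 = s (x1 - x3) - y1 mod 5 = 2 * (4 - 1) - 1 = 0

2P = (1, 0)


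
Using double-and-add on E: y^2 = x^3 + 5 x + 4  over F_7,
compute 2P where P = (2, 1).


k = 2 = 10_2 (binary, LSB first: 01)
Double-and-add from P = (2, 1):
  bit 0 = 0: acc unchanged = O
  bit 1 = 1: acc = O + (0, 2) = (0, 2)

2P = (0, 2)


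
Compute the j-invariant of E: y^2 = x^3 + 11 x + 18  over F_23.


Delta = -16(4 a^3 + 27 b^2) mod 23 = 18
-1728 * (4 a)^3 = -1728 * (4*11)^3 mod 23 = 1
j = 1 * 18^(-1) mod 23 = 9

j = 9 (mod 23)


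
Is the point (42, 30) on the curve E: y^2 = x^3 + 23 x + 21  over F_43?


Check whether y^2 = x^3 + 23 x + 21 (mod 43) for (x, y) = (42, 30).
LHS: y^2 = 30^2 mod 43 = 40
RHS: x^3 + 23 x + 21 = 42^3 + 23*42 + 21 mod 43 = 40
LHS = RHS

Yes, on the curve


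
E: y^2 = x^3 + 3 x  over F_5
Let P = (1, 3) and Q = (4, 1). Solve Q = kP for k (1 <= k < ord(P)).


Enumerate multiples of P until we hit Q = (4, 1):
  1P = (1, 3)
  2P = (4, 4)
  3P = (4, 1)
Match found at i = 3.

k = 3


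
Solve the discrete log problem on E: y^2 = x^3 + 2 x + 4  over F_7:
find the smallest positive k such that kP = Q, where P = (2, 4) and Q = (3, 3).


Enumerate multiples of P until we hit Q = (3, 3):
  1P = (2, 4)
  2P = (3, 3)
Match found at i = 2.

k = 2


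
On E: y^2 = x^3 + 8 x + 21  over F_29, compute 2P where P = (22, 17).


Doubling: s = (3 x1^2 + a) / (2 y1)
s = (3*22^2 + 8) / (2*17) mod 29 = 2
x3 = s^2 - 2 x1 mod 29 = 2^2 - 2*22 = 18
y3 = s (x1 - x3) - y1 mod 29 = 2 * (22 - 18) - 17 = 20

2P = (18, 20)


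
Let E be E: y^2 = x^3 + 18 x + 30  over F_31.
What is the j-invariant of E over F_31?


Delta = -16(4 a^3 + 27 b^2) mod 31 = 25
-1728 * (4 a)^3 = -1728 * (4*18)^3 mod 31 = 2
j = 2 * 25^(-1) mod 31 = 10

j = 10 (mod 31)


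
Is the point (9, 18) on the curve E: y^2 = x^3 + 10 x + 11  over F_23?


Check whether y^2 = x^3 + 10 x + 11 (mod 23) for (x, y) = (9, 18).
LHS: y^2 = 18^2 mod 23 = 2
RHS: x^3 + 10 x + 11 = 9^3 + 10*9 + 11 mod 23 = 2
LHS = RHS

Yes, on the curve


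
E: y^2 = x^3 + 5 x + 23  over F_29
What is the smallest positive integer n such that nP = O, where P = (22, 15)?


Compute successive multiples of P until we hit O:
  1P = (22, 15)
  2P = (5, 17)
  3P = (27, 18)
  4P = (14, 13)
  5P = (13, 9)
  6P = (17, 27)
  7P = (12, 19)
  8P = (23, 26)
  ... (continuing to 18P)
  18P = O

ord(P) = 18


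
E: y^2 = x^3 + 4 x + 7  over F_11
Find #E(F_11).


For each x in F_11, count y with y^2 = x^3 + 4 x + 7 mod 11:
  x = 1: RHS = 1, y in [1, 10]  -> 2 point(s)
  x = 2: RHS = 1, y in [1, 10]  -> 2 point(s)
  x = 5: RHS = 9, y in [3, 8]  -> 2 point(s)
  x = 6: RHS = 5, y in [4, 7]  -> 2 point(s)
  x = 7: RHS = 4, y in [2, 9]  -> 2 point(s)
  x = 8: RHS = 1, y in [1, 10]  -> 2 point(s)
Affine points: 12. Add the point at infinity: total = 13.

#E(F_11) = 13


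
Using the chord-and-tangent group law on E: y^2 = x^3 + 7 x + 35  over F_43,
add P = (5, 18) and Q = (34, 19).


P != Q, so use the chord formula.
s = (y2 - y1) / (x2 - x1) = (1) / (29) mod 43 = 3
x3 = s^2 - x1 - x2 mod 43 = 3^2 - 5 - 34 = 13
y3 = s (x1 - x3) - y1 mod 43 = 3 * (5 - 13) - 18 = 1

P + Q = (13, 1)


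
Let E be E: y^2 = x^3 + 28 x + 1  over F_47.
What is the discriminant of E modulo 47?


4 a^3 + 27 b^2 = 4*28^3 + 27*1^2 = 87808 + 27 = 87835
Delta = -16 * (87835) = -1405360
Delta mod 47 = 34

Delta = 34 (mod 47)


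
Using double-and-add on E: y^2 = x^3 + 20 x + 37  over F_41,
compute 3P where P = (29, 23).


k = 3 = 11_2 (binary, LSB first: 11)
Double-and-add from P = (29, 23):
  bit 0 = 1: acc = O + (29, 23) = (29, 23)
  bit 1 = 1: acc = (29, 23) + (6, 39) = (24, 27)

3P = (24, 27)


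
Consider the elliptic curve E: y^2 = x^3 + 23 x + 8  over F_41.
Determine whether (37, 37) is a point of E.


Check whether y^2 = x^3 + 23 x + 8 (mod 41) for (x, y) = (37, 37).
LHS: y^2 = 37^2 mod 41 = 16
RHS: x^3 + 23 x + 8 = 37^3 + 23*37 + 8 mod 41 = 16
LHS = RHS

Yes, on the curve


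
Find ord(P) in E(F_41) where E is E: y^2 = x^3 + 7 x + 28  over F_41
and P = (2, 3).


Compute successive multiples of P until we hit O:
  1P = (2, 3)
  2P = (14, 0)
  3P = (2, 38)
  4P = O

ord(P) = 4


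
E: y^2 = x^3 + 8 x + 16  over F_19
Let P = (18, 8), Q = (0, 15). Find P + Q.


P != Q, so use the chord formula.
s = (y2 - y1) / (x2 - x1) = (7) / (1) mod 19 = 7
x3 = s^2 - x1 - x2 mod 19 = 7^2 - 18 - 0 = 12
y3 = s (x1 - x3) - y1 mod 19 = 7 * (18 - 12) - 8 = 15

P + Q = (12, 15)


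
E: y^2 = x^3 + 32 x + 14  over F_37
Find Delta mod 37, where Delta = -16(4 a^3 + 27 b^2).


4 a^3 + 27 b^2 = 4*32^3 + 27*14^2 = 131072 + 5292 = 136364
Delta = -16 * (136364) = -2181824
Delta mod 37 = 29

Delta = 29 (mod 37)


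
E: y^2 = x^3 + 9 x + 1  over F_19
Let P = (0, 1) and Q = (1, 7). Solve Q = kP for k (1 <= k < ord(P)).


Enumerate multiples of P until we hit Q = (1, 7):
  1P = (0, 1)
  2P = (6, 10)
  3P = (1, 7)
Match found at i = 3.

k = 3


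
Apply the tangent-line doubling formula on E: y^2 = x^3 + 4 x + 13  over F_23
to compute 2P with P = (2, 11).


Doubling: s = (3 x1^2 + a) / (2 y1)
s = (3*2^2 + 4) / (2*11) mod 23 = 7
x3 = s^2 - 2 x1 mod 23 = 7^2 - 2*2 = 22
y3 = s (x1 - x3) - y1 mod 23 = 7 * (2 - 22) - 11 = 10

2P = (22, 10)


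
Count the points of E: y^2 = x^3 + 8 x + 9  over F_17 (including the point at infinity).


For each x in F_17, count y with y^2 = x^3 + 8 x + 9 mod 17:
  x = 0: RHS = 9, y in [3, 14]  -> 2 point(s)
  x = 1: RHS = 1, y in [1, 16]  -> 2 point(s)
  x = 2: RHS = 16, y in [4, 13]  -> 2 point(s)
  x = 3: RHS = 9, y in [3, 14]  -> 2 point(s)
  x = 5: RHS = 4, y in [2, 15]  -> 2 point(s)
  x = 6: RHS = 1, y in [1, 16]  -> 2 point(s)
  x = 7: RHS = 0, y in [0]  -> 1 point(s)
  x = 10: RHS = 1, y in [1, 16]  -> 2 point(s)
  x = 11: RHS = 0, y in [0]  -> 1 point(s)
  x = 13: RHS = 15, y in [7, 10]  -> 2 point(s)
  x = 14: RHS = 9, y in [3, 14]  -> 2 point(s)
  x = 15: RHS = 2, y in [6, 11]  -> 2 point(s)
  x = 16: RHS = 0, y in [0]  -> 1 point(s)
Affine points: 23. Add the point at infinity: total = 24.

#E(F_17) = 24


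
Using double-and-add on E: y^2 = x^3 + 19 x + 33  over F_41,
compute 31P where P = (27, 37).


k = 31 = 11111_2 (binary, LSB first: 11111)
Double-and-add from P = (27, 37):
  bit 0 = 1: acc = O + (27, 37) = (27, 37)
  bit 1 = 1: acc = (27, 37) + (29, 2) = (35, 21)
  bit 2 = 1: acc = (35, 21) + (24, 39) = (25, 26)
  bit 3 = 1: acc = (25, 26) + (9, 21) = (30, 16)
  bit 4 = 1: acc = (30, 16) + (33, 5) = (37, 37)

31P = (37, 37)


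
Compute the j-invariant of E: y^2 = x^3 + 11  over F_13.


Delta = -16(4 a^3 + 27 b^2) mod 13 = 1
-1728 * (4 a)^3 = -1728 * (4*0)^3 mod 13 = 0
j = 0 * 1^(-1) mod 13 = 0

j = 0 (mod 13)


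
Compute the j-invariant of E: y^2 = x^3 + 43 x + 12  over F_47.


Delta = -16(4 a^3 + 27 b^2) mod 47 = 27
-1728 * (4 a)^3 = -1728 * (4*43)^3 mod 47 = 17
j = 17 * 27^(-1) mod 47 = 25

j = 25 (mod 47)


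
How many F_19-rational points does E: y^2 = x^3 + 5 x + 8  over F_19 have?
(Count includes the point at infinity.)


For each x in F_19, count y with y^2 = x^3 + 5 x + 8 mod 19:
  x = 2: RHS = 7, y in [8, 11]  -> 2 point(s)
  x = 4: RHS = 16, y in [4, 15]  -> 2 point(s)
  x = 5: RHS = 6, y in [5, 14]  -> 2 point(s)
  x = 6: RHS = 7, y in [8, 11]  -> 2 point(s)
  x = 7: RHS = 6, y in [5, 14]  -> 2 point(s)
  x = 8: RHS = 9, y in [3, 16]  -> 2 point(s)
  x = 11: RHS = 7, y in [8, 11]  -> 2 point(s)
  x = 13: RHS = 9, y in [3, 16]  -> 2 point(s)
  x = 15: RHS = 0, y in [0]  -> 1 point(s)
  x = 16: RHS = 4, y in [2, 17]  -> 2 point(s)
  x = 17: RHS = 9, y in [3, 16]  -> 2 point(s)
Affine points: 21. Add the point at infinity: total = 22.

#E(F_19) = 22


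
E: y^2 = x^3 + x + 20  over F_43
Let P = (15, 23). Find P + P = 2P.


Doubling: s = (3 x1^2 + a) / (2 y1)
s = (3*15^2 + 1) / (2*23) mod 43 = 39
x3 = s^2 - 2 x1 mod 43 = 39^2 - 2*15 = 29
y3 = s (x1 - x3) - y1 mod 43 = 39 * (15 - 29) - 23 = 33

2P = (29, 33)


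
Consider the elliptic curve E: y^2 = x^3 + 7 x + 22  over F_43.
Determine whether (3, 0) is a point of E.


Check whether y^2 = x^3 + 7 x + 22 (mod 43) for (x, y) = (3, 0).
LHS: y^2 = 0^2 mod 43 = 0
RHS: x^3 + 7 x + 22 = 3^3 + 7*3 + 22 mod 43 = 27
LHS != RHS

No, not on the curve


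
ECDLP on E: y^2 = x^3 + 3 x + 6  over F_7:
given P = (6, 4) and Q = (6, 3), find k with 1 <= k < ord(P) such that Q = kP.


Enumerate multiples of P until we hit Q = (6, 3):
  1P = (6, 4)
  2P = (3, 0)
  3P = (6, 3)
Match found at i = 3.

k = 3


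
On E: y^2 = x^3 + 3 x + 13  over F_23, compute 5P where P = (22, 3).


k = 5 = 101_2 (binary, LSB first: 101)
Double-and-add from P = (22, 3):
  bit 0 = 1: acc = O + (22, 3) = (22, 3)
  bit 1 = 0: acc unchanged = (22, 3)
  bit 2 = 1: acc = (22, 3) + (0, 17) = (13, 8)

5P = (13, 8)


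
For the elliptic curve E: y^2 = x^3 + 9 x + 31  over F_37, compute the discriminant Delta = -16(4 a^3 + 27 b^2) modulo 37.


4 a^3 + 27 b^2 = 4*9^3 + 27*31^2 = 2916 + 25947 = 28863
Delta = -16 * (28863) = -461808
Delta mod 37 = 26

Delta = 26 (mod 37)


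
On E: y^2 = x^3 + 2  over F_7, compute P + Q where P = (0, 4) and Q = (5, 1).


P != Q, so use the chord formula.
s = (y2 - y1) / (x2 - x1) = (4) / (5) mod 7 = 5
x3 = s^2 - x1 - x2 mod 7 = 5^2 - 0 - 5 = 6
y3 = s (x1 - x3) - y1 mod 7 = 5 * (0 - 6) - 4 = 1

P + Q = (6, 1)


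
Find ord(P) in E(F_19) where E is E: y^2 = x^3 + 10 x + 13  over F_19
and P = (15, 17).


Compute successive multiples of P until we hit O:
  1P = (15, 17)
  2P = (14, 16)
  3P = (10, 7)
  4P = (17, 17)
  5P = (6, 2)
  6P = (5, 6)
  7P = (8, 4)
  8P = (1, 9)
  ... (continuing to 17P)
  17P = O

ord(P) = 17


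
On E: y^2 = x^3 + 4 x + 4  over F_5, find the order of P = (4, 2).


Compute successive multiples of P until we hit O:
  1P = (4, 2)
  2P = (1, 2)
  3P = (0, 3)
  4P = (2, 0)
  5P = (0, 2)
  6P = (1, 3)
  7P = (4, 3)
  8P = O

ord(P) = 8


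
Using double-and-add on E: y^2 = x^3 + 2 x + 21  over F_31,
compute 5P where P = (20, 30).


k = 5 = 101_2 (binary, LSB first: 101)
Double-and-add from P = (20, 30):
  bit 0 = 1: acc = O + (20, 30) = (20, 30)
  bit 1 = 0: acc unchanged = (20, 30)
  bit 2 = 1: acc = (20, 30) + (11, 14) = (20, 1)

5P = (20, 1)


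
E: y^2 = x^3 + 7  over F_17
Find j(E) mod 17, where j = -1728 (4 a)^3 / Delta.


Delta = -16(4 a^3 + 27 b^2) mod 17 = 14
-1728 * (4 a)^3 = -1728 * (4*0)^3 mod 17 = 0
j = 0 * 14^(-1) mod 17 = 0

j = 0 (mod 17)


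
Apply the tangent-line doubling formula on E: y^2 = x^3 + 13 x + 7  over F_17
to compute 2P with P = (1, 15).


Doubling: s = (3 x1^2 + a) / (2 y1)
s = (3*1^2 + 13) / (2*15) mod 17 = 13
x3 = s^2 - 2 x1 mod 17 = 13^2 - 2*1 = 14
y3 = s (x1 - x3) - y1 mod 17 = 13 * (1 - 14) - 15 = 3

2P = (14, 3)


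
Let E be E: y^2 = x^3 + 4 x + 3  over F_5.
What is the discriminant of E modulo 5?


4 a^3 + 27 b^2 = 4*4^3 + 27*3^2 = 256 + 243 = 499
Delta = -16 * (499) = -7984
Delta mod 5 = 1

Delta = 1 (mod 5)


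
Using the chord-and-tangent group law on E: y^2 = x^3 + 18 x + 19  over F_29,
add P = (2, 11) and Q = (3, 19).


P != Q, so use the chord formula.
s = (y2 - y1) / (x2 - x1) = (8) / (1) mod 29 = 8
x3 = s^2 - x1 - x2 mod 29 = 8^2 - 2 - 3 = 1
y3 = s (x1 - x3) - y1 mod 29 = 8 * (2 - 1) - 11 = 26

P + Q = (1, 26)


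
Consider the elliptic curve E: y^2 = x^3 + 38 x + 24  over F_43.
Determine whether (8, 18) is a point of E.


Check whether y^2 = x^3 + 38 x + 24 (mod 43) for (x, y) = (8, 18).
LHS: y^2 = 18^2 mod 43 = 23
RHS: x^3 + 38 x + 24 = 8^3 + 38*8 + 24 mod 43 = 23
LHS = RHS

Yes, on the curve


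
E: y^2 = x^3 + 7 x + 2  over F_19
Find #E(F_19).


For each x in F_19, count y with y^2 = x^3 + 7 x + 2 mod 19:
  x = 2: RHS = 5, y in [9, 10]  -> 2 point(s)
  x = 8: RHS = 0, y in [0]  -> 1 point(s)
  x = 11: RHS = 4, y in [2, 17]  -> 2 point(s)
  x = 12: RHS = 9, y in [3, 16]  -> 2 point(s)
  x = 15: RHS = 5, y in [9, 10]  -> 2 point(s)
  x = 16: RHS = 11, y in [7, 12]  -> 2 point(s)
Affine points: 11. Add the point at infinity: total = 12.

#E(F_19) = 12


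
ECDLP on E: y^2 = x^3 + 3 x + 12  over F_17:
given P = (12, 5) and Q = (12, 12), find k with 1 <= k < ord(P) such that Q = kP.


Enumerate multiples of P until we hit Q = (12, 12):
  1P = (12, 5)
  2P = (11, 13)
  3P = (7, 6)
  4P = (13, 2)
  5P = (1, 13)
  6P = (2, 14)
  7P = (5, 4)
  8P = (8, 15)
  9P = (16, 5)
  10P = (6, 12)
  11P = (15, 7)
  12P = (15, 10)
  13P = (6, 5)
  14P = (16, 12)
  15P = (8, 2)
  16P = (5, 13)
  17P = (2, 3)
  18P = (1, 4)
  19P = (13, 15)
  20P = (7, 11)
  21P = (11, 4)
  22P = (12, 12)
Match found at i = 22.

k = 22


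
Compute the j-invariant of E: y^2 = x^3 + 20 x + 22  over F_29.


Delta = -16(4 a^3 + 27 b^2) mod 29 = 26
-1728 * (4 a)^3 = -1728 * (4*20)^3 mod 29 = 2
j = 2 * 26^(-1) mod 29 = 9

j = 9 (mod 29)


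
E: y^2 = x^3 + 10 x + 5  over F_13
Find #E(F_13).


For each x in F_13, count y with y^2 = x^3 + 10 x + 5 mod 13:
  x = 1: RHS = 3, y in [4, 9]  -> 2 point(s)
  x = 3: RHS = 10, y in [6, 7]  -> 2 point(s)
  x = 8: RHS = 12, y in [5, 8]  -> 2 point(s)
  x = 10: RHS = 0, y in [0]  -> 1 point(s)
  x = 11: RHS = 3, y in [4, 9]  -> 2 point(s)
Affine points: 9. Add the point at infinity: total = 10.

#E(F_13) = 10


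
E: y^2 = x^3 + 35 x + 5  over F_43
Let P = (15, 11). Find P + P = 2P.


Doubling: s = (3 x1^2 + a) / (2 y1)
s = (3*15^2 + 35) / (2*11) mod 43 = 1
x3 = s^2 - 2 x1 mod 43 = 1^2 - 2*15 = 14
y3 = s (x1 - x3) - y1 mod 43 = 1 * (15 - 14) - 11 = 33

2P = (14, 33)


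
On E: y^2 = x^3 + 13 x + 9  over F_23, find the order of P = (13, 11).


Compute successive multiples of P until we hit O:
  1P = (13, 11)
  2P = (9, 2)
  3P = (19, 10)
  4P = (7, 11)
  5P = (3, 12)
  6P = (10, 14)
  7P = (1, 0)
  8P = (10, 9)
  ... (continuing to 14P)
  14P = O

ord(P) = 14


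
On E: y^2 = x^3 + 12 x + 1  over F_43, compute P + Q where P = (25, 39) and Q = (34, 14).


P != Q, so use the chord formula.
s = (y2 - y1) / (x2 - x1) = (18) / (9) mod 43 = 2
x3 = s^2 - x1 - x2 mod 43 = 2^2 - 25 - 34 = 31
y3 = s (x1 - x3) - y1 mod 43 = 2 * (25 - 31) - 39 = 35

P + Q = (31, 35)


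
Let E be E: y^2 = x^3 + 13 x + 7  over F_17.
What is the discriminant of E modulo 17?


4 a^3 + 27 b^2 = 4*13^3 + 27*7^2 = 8788 + 1323 = 10111
Delta = -16 * (10111) = -161776
Delta mod 17 = 13

Delta = 13 (mod 17)


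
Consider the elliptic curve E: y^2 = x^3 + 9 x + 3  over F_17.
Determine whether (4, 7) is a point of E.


Check whether y^2 = x^3 + 9 x + 3 (mod 17) for (x, y) = (4, 7).
LHS: y^2 = 7^2 mod 17 = 15
RHS: x^3 + 9 x + 3 = 4^3 + 9*4 + 3 mod 17 = 1
LHS != RHS

No, not on the curve


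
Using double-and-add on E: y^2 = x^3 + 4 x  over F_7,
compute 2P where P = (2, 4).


k = 2 = 10_2 (binary, LSB first: 01)
Double-and-add from P = (2, 4):
  bit 0 = 0: acc unchanged = O
  bit 1 = 1: acc = O + (0, 0) = (0, 0)

2P = (0, 0)


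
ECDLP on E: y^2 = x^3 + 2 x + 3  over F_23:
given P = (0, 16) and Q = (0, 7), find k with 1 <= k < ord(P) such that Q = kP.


Enumerate multiples of P until we hit Q = (0, 7):
  1P = (0, 16)
  2P = (8, 18)
  3P = (5, 0)
  4P = (8, 5)
  5P = (0, 7)
Match found at i = 5.

k = 5


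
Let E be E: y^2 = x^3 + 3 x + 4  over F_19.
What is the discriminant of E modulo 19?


4 a^3 + 27 b^2 = 4*3^3 + 27*4^2 = 108 + 432 = 540
Delta = -16 * (540) = -8640
Delta mod 19 = 5

Delta = 5 (mod 19)


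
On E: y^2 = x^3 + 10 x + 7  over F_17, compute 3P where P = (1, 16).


k = 3 = 11_2 (binary, LSB first: 11)
Double-and-add from P = (1, 16):
  bit 0 = 1: acc = O + (1, 16) = (1, 16)
  bit 1 = 1: acc = (1, 16) + (2, 16) = (14, 1)

3P = (14, 1)


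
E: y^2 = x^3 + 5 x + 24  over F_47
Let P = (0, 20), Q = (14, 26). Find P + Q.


P != Q, so use the chord formula.
s = (y2 - y1) / (x2 - x1) = (6) / (14) mod 47 = 34
x3 = s^2 - x1 - x2 mod 47 = 34^2 - 0 - 14 = 14
y3 = s (x1 - x3) - y1 mod 47 = 34 * (0 - 14) - 20 = 21

P + Q = (14, 21)


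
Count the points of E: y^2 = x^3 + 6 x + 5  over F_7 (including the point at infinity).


For each x in F_7, count y with y^2 = x^3 + 6 x + 5 mod 7:
  x = 2: RHS = 4, y in [2, 5]  -> 2 point(s)
  x = 3: RHS = 1, y in [1, 6]  -> 2 point(s)
  x = 4: RHS = 2, y in [3, 4]  -> 2 point(s)
Affine points: 6. Add the point at infinity: total = 7.

#E(F_7) = 7


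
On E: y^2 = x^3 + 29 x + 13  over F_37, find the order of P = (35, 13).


Compute successive multiples of P until we hit O:
  1P = (35, 13)
  2P = (13, 16)
  3P = (29, 3)
  4P = (21, 35)
  5P = (25, 3)
  6P = (15, 7)
  7P = (3, 4)
  8P = (20, 34)
  ... (continuing to 31P)
  31P = O

ord(P) = 31


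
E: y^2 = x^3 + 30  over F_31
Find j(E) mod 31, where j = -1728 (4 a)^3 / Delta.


Delta = -16(4 a^3 + 27 b^2) mod 31 = 2
-1728 * (4 a)^3 = -1728 * (4*0)^3 mod 31 = 0
j = 0 * 2^(-1) mod 31 = 0

j = 0 (mod 31)


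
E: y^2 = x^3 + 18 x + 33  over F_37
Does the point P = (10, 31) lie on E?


Check whether y^2 = x^3 + 18 x + 33 (mod 37) for (x, y) = (10, 31).
LHS: y^2 = 31^2 mod 37 = 36
RHS: x^3 + 18 x + 33 = 10^3 + 18*10 + 33 mod 37 = 29
LHS != RHS

No, not on the curve


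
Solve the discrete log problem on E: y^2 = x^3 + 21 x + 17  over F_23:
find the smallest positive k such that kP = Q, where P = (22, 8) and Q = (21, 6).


Enumerate multiples of P until we hit Q = (21, 6):
  1P = (22, 8)
  2P = (10, 10)
  3P = (7, 1)
  4P = (21, 17)
  5P = (15, 21)
  6P = (4, 21)
  7P = (1, 19)
  8P = (13, 7)
  9P = (13, 16)
  10P = (1, 4)
  11P = (4, 2)
  12P = (15, 2)
  13P = (21, 6)
Match found at i = 13.

k = 13


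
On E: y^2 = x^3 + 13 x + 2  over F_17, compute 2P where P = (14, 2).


Doubling: s = (3 x1^2 + a) / (2 y1)
s = (3*14^2 + 13) / (2*2) mod 17 = 10
x3 = s^2 - 2 x1 mod 17 = 10^2 - 2*14 = 4
y3 = s (x1 - x3) - y1 mod 17 = 10 * (14 - 4) - 2 = 13

2P = (4, 13)


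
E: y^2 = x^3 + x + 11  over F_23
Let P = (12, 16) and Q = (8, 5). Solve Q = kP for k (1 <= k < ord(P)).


Enumerate multiples of P until we hit Q = (8, 5):
  1P = (12, 16)
  2P = (8, 18)
  3P = (9, 17)
  4P = (20, 2)
  5P = (7, 4)
  6P = (7, 19)
  7P = (20, 21)
  8P = (9, 6)
  9P = (8, 5)
Match found at i = 9.

k = 9


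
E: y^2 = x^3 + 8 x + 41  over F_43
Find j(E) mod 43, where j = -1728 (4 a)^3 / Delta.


Delta = -16(4 a^3 + 27 b^2) mod 43 = 33
-1728 * (4 a)^3 = -1728 * (4*8)^3 mod 43 = 27
j = 27 * 33^(-1) mod 43 = 36

j = 36 (mod 43)


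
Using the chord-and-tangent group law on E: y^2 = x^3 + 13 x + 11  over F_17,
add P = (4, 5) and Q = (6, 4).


P != Q, so use the chord formula.
s = (y2 - y1) / (x2 - x1) = (16) / (2) mod 17 = 8
x3 = s^2 - x1 - x2 mod 17 = 8^2 - 4 - 6 = 3
y3 = s (x1 - x3) - y1 mod 17 = 8 * (4 - 3) - 5 = 3

P + Q = (3, 3)


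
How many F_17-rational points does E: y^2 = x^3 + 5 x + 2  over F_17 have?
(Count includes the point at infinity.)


For each x in F_17, count y with y^2 = x^3 + 5 x + 2 mod 17:
  x = 0: RHS = 2, y in [6, 11]  -> 2 point(s)
  x = 1: RHS = 8, y in [5, 12]  -> 2 point(s)
  x = 4: RHS = 1, y in [1, 16]  -> 2 point(s)
  x = 5: RHS = 16, y in [4, 13]  -> 2 point(s)
  x = 10: RHS = 15, y in [7, 10]  -> 2 point(s)
  x = 15: RHS = 1, y in [1, 16]  -> 2 point(s)
  x = 16: RHS = 13, y in [8, 9]  -> 2 point(s)
Affine points: 14. Add the point at infinity: total = 15.

#E(F_17) = 15


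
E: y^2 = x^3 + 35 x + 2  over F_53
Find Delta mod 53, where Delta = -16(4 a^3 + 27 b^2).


4 a^3 + 27 b^2 = 4*35^3 + 27*2^2 = 171500 + 108 = 171608
Delta = -16 * (171608) = -2745728
Delta mod 53 = 43

Delta = 43 (mod 53)


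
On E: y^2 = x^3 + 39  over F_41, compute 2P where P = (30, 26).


Doubling: s = (3 x1^2 + a) / (2 y1)
s = (3*30^2 + 0) / (2*26) mod 41 = 33
x3 = s^2 - 2 x1 mod 41 = 33^2 - 2*30 = 4
y3 = s (x1 - x3) - y1 mod 41 = 33 * (30 - 4) - 26 = 12

2P = (4, 12)


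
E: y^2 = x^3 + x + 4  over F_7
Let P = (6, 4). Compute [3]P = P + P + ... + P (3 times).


k = 3 = 11_2 (binary, LSB first: 11)
Double-and-add from P = (6, 4):
  bit 0 = 1: acc = O + (6, 4) = (6, 4)
  bit 1 = 1: acc = (6, 4) + (4, 4) = (4, 3)

3P = (4, 3)


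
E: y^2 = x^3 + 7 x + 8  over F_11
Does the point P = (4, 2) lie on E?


Check whether y^2 = x^3 + 7 x + 8 (mod 11) for (x, y) = (4, 2).
LHS: y^2 = 2^2 mod 11 = 4
RHS: x^3 + 7 x + 8 = 4^3 + 7*4 + 8 mod 11 = 1
LHS != RHS

No, not on the curve


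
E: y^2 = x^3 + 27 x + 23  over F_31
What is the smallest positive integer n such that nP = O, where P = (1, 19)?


Compute successive multiples of P until we hit O:
  1P = (1, 19)
  2P = (17, 1)
  3P = (7, 11)
  4P = (11, 15)
  5P = (8, 21)
  6P = (5, 2)
  7P = (14, 13)
  8P = (23, 15)
  ... (continuing to 29P)
  29P = O

ord(P) = 29


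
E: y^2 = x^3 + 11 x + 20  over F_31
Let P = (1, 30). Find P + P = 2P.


Doubling: s = (3 x1^2 + a) / (2 y1)
s = (3*1^2 + 11) / (2*30) mod 31 = 24
x3 = s^2 - 2 x1 mod 31 = 24^2 - 2*1 = 16
y3 = s (x1 - x3) - y1 mod 31 = 24 * (1 - 16) - 30 = 13

2P = (16, 13)


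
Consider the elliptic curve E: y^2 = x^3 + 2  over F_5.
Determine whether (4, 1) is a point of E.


Check whether y^2 = x^3 + 0 x + 2 (mod 5) for (x, y) = (4, 1).
LHS: y^2 = 1^2 mod 5 = 1
RHS: x^3 + 0 x + 2 = 4^3 + 0*4 + 2 mod 5 = 1
LHS = RHS

Yes, on the curve


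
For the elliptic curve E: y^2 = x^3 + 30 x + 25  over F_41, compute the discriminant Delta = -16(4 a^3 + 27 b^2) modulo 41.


4 a^3 + 27 b^2 = 4*30^3 + 27*25^2 = 108000 + 16875 = 124875
Delta = -16 * (124875) = -1998000
Delta mod 41 = 12

Delta = 12 (mod 41)


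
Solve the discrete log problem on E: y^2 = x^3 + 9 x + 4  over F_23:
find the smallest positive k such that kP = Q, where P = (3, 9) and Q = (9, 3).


Enumerate multiples of P until we hit Q = (9, 3):
  1P = (3, 9)
  2P = (21, 1)
  3P = (8, 6)
  4P = (5, 6)
  5P = (0, 21)
  6P = (13, 8)
  7P = (10, 17)
  8P = (16, 9)
  9P = (4, 14)
  10P = (18, 8)
  11P = (11, 13)
  12P = (15, 8)
  13P = (9, 3)
Match found at i = 13.

k = 13


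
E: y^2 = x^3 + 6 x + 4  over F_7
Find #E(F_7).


For each x in F_7, count y with y^2 = x^3 + 6 x + 4 mod 7:
  x = 0: RHS = 4, y in [2, 5]  -> 2 point(s)
  x = 1: RHS = 4, y in [2, 5]  -> 2 point(s)
  x = 3: RHS = 0, y in [0]  -> 1 point(s)
  x = 4: RHS = 1, y in [1, 6]  -> 2 point(s)
  x = 6: RHS = 4, y in [2, 5]  -> 2 point(s)
Affine points: 9. Add the point at infinity: total = 10.

#E(F_7) = 10


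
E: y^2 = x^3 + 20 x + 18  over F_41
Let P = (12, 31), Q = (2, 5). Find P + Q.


P != Q, so use the chord formula.
s = (y2 - y1) / (x2 - x1) = (15) / (31) mod 41 = 19
x3 = s^2 - x1 - x2 mod 41 = 19^2 - 12 - 2 = 19
y3 = s (x1 - x3) - y1 mod 41 = 19 * (12 - 19) - 31 = 0

P + Q = (19, 0)


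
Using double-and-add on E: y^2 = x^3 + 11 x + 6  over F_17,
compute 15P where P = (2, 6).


k = 15 = 1111_2 (binary, LSB first: 1111)
Double-and-add from P = (2, 6):
  bit 0 = 1: acc = O + (2, 6) = (2, 6)
  bit 1 = 1: acc = (2, 6) + (9, 16) = (7, 16)
  bit 2 = 1: acc = (7, 16) + (12, 8) = (6, 13)
  bit 3 = 1: acc = (6, 13) + (11, 8) = (1, 16)

15P = (1, 16)


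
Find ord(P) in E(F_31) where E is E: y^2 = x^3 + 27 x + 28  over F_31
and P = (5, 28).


Compute successive multiples of P until we hit O:
  1P = (5, 28)
  2P = (0, 11)
  3P = (14, 22)
  4P = (9, 16)
  5P = (26, 4)
  6P = (7, 23)
  7P = (2, 11)
  8P = (1, 5)
  ... (continuing to 22P)
  22P = O

ord(P) = 22


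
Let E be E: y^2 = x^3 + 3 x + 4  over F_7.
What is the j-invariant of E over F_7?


Delta = -16(4 a^3 + 27 b^2) mod 7 = 5
-1728 * (4 a)^3 = -1728 * (4*3)^3 mod 7 = 6
j = 6 * 5^(-1) mod 7 = 4

j = 4 (mod 7)


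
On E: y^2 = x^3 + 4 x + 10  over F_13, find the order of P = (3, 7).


Compute successive multiples of P until we hit O:
  1P = (3, 7)
  2P = (6, 4)
  3P = (5, 8)
  4P = (2, 0)
  5P = (5, 5)
  6P = (6, 9)
  7P = (3, 6)
  8P = O

ord(P) = 8


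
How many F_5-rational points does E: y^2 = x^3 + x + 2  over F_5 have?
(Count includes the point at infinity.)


For each x in F_5, count y with y^2 = x^3 + 1 x + 2 mod 5:
  x = 1: RHS = 4, y in [2, 3]  -> 2 point(s)
  x = 4: RHS = 0, y in [0]  -> 1 point(s)
Affine points: 3. Add the point at infinity: total = 4.

#E(F_5) = 4


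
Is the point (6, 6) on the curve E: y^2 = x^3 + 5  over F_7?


Check whether y^2 = x^3 + 0 x + 5 (mod 7) for (x, y) = (6, 6).
LHS: y^2 = 6^2 mod 7 = 1
RHS: x^3 + 0 x + 5 = 6^3 + 0*6 + 5 mod 7 = 4
LHS != RHS

No, not on the curve


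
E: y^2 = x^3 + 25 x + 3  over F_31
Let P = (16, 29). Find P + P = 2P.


Doubling: s = (3 x1^2 + a) / (2 y1)
s = (3*16^2 + 25) / (2*29) mod 31 = 11
x3 = s^2 - 2 x1 mod 31 = 11^2 - 2*16 = 27
y3 = s (x1 - x3) - y1 mod 31 = 11 * (16 - 27) - 29 = 5

2P = (27, 5)


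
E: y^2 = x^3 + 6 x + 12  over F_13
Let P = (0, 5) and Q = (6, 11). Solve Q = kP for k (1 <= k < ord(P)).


Enumerate multiples of P until we hit Q = (6, 11):
  1P = (0, 5)
  2P = (4, 3)
  3P = (6, 11)
Match found at i = 3.

k = 3


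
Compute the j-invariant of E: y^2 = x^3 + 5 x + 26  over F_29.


Delta = -16(4 a^3 + 27 b^2) mod 29 = 2
-1728 * (4 a)^3 = -1728 * (4*5)^3 mod 29 = 10
j = 10 * 2^(-1) mod 29 = 5

j = 5 (mod 29)


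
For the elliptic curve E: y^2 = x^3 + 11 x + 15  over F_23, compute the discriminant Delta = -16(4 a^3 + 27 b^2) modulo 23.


4 a^3 + 27 b^2 = 4*11^3 + 27*15^2 = 5324 + 6075 = 11399
Delta = -16 * (11399) = -182384
Delta mod 23 = 6

Delta = 6 (mod 23)


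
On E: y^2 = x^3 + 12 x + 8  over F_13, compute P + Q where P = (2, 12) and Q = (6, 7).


P != Q, so use the chord formula.
s = (y2 - y1) / (x2 - x1) = (8) / (4) mod 13 = 2
x3 = s^2 - x1 - x2 mod 13 = 2^2 - 2 - 6 = 9
y3 = s (x1 - x3) - y1 mod 13 = 2 * (2 - 9) - 12 = 0

P + Q = (9, 0)


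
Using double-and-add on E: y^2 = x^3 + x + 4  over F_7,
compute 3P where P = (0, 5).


k = 3 = 11_2 (binary, LSB first: 11)
Double-and-add from P = (0, 5):
  bit 0 = 1: acc = O + (0, 5) = (0, 5)
  bit 1 = 1: acc = (0, 5) + (4, 3) = (5, 1)

3P = (5, 1)


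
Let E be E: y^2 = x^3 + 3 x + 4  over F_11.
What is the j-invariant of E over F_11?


Delta = -16(4 a^3 + 27 b^2) mod 11 = 6
-1728 * (4 a)^3 = -1728 * (4*3)^3 mod 11 = 10
j = 10 * 6^(-1) mod 11 = 9

j = 9 (mod 11)


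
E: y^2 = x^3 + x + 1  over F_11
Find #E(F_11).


For each x in F_11, count y with y^2 = x^3 + 1 x + 1 mod 11:
  x = 0: RHS = 1, y in [1, 10]  -> 2 point(s)
  x = 1: RHS = 3, y in [5, 6]  -> 2 point(s)
  x = 2: RHS = 0, y in [0]  -> 1 point(s)
  x = 3: RHS = 9, y in [3, 8]  -> 2 point(s)
  x = 4: RHS = 3, y in [5, 6]  -> 2 point(s)
  x = 6: RHS = 3, y in [5, 6]  -> 2 point(s)
  x = 8: RHS = 4, y in [2, 9]  -> 2 point(s)
Affine points: 13. Add the point at infinity: total = 14.

#E(F_11) = 14


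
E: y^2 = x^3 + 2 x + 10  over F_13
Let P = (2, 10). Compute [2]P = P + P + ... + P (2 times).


k = 2 = 10_2 (binary, LSB first: 01)
Double-and-add from P = (2, 10):
  bit 0 = 0: acc unchanged = O
  bit 1 = 1: acc = O + (0, 7) = (0, 7)

2P = (0, 7)


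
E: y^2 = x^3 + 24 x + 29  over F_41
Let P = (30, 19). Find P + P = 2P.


Doubling: s = (3 x1^2 + a) / (2 y1)
s = (3*30^2 + 24) / (2*19) mod 41 = 35
x3 = s^2 - 2 x1 mod 41 = 35^2 - 2*30 = 17
y3 = s (x1 - x3) - y1 mod 41 = 35 * (30 - 17) - 19 = 26

2P = (17, 26)


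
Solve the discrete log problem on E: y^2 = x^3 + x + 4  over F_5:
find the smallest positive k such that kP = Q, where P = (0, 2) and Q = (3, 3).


Enumerate multiples of P until we hit Q = (3, 3):
  1P = (0, 2)
  2P = (1, 4)
  3P = (3, 2)
  4P = (2, 3)
  5P = (2, 2)
  6P = (3, 3)
Match found at i = 6.

k = 6


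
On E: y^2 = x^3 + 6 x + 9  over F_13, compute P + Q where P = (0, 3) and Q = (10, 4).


P != Q, so use the chord formula.
s = (y2 - y1) / (x2 - x1) = (1) / (10) mod 13 = 4
x3 = s^2 - x1 - x2 mod 13 = 4^2 - 0 - 10 = 6
y3 = s (x1 - x3) - y1 mod 13 = 4 * (0 - 6) - 3 = 12

P + Q = (6, 12)


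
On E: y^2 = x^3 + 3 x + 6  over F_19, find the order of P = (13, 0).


Compute successive multiples of P until we hit O:
  1P = (13, 0)
  2P = O

ord(P) = 2


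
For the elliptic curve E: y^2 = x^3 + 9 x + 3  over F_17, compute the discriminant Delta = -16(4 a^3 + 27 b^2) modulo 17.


4 a^3 + 27 b^2 = 4*9^3 + 27*3^2 = 2916 + 243 = 3159
Delta = -16 * (3159) = -50544
Delta mod 17 = 14

Delta = 14 (mod 17)


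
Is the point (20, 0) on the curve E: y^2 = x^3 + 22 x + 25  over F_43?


Check whether y^2 = x^3 + 22 x + 25 (mod 43) for (x, y) = (20, 0).
LHS: y^2 = 0^2 mod 43 = 0
RHS: x^3 + 22 x + 25 = 20^3 + 22*20 + 25 mod 43 = 37
LHS != RHS

No, not on the curve


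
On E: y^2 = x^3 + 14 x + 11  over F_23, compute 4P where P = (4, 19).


k = 4 = 100_2 (binary, LSB first: 001)
Double-and-add from P = (4, 19):
  bit 0 = 0: acc unchanged = O
  bit 1 = 0: acc unchanged = O
  bit 2 = 1: acc = O + (11, 22) = (11, 22)

4P = (11, 22)


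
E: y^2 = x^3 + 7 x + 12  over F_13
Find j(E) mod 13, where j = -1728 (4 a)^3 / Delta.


Delta = -16(4 a^3 + 27 b^2) mod 13 = 2
-1728 * (4 a)^3 = -1728 * (4*7)^3 mod 13 = 8
j = 8 * 2^(-1) mod 13 = 4

j = 4 (mod 13)


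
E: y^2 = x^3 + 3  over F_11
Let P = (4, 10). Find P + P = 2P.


Doubling: s = (3 x1^2 + a) / (2 y1)
s = (3*4^2 + 0) / (2*10) mod 11 = 9
x3 = s^2 - 2 x1 mod 11 = 9^2 - 2*4 = 7
y3 = s (x1 - x3) - y1 mod 11 = 9 * (4 - 7) - 10 = 7

2P = (7, 7)


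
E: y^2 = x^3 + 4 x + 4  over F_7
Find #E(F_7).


For each x in F_7, count y with y^2 = x^3 + 4 x + 4 mod 7:
  x = 0: RHS = 4, y in [2, 5]  -> 2 point(s)
  x = 1: RHS = 2, y in [3, 4]  -> 2 point(s)
  x = 3: RHS = 1, y in [1, 6]  -> 2 point(s)
  x = 4: RHS = 0, y in [0]  -> 1 point(s)
  x = 5: RHS = 2, y in [3, 4]  -> 2 point(s)
Affine points: 9. Add the point at infinity: total = 10.

#E(F_7) = 10


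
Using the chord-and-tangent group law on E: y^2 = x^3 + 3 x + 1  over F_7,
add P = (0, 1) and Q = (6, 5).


P != Q, so use the chord formula.
s = (y2 - y1) / (x2 - x1) = (4) / (6) mod 7 = 3
x3 = s^2 - x1 - x2 mod 7 = 3^2 - 0 - 6 = 3
y3 = s (x1 - x3) - y1 mod 7 = 3 * (0 - 3) - 1 = 4

P + Q = (3, 4)


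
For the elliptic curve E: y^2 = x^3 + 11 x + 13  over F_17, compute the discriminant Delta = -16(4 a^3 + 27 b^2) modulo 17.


4 a^3 + 27 b^2 = 4*11^3 + 27*13^2 = 5324 + 4563 = 9887
Delta = -16 * (9887) = -158192
Delta mod 17 = 10

Delta = 10 (mod 17)


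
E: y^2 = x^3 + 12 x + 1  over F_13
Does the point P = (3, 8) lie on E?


Check whether y^2 = x^3 + 12 x + 1 (mod 13) for (x, y) = (3, 8).
LHS: y^2 = 8^2 mod 13 = 12
RHS: x^3 + 12 x + 1 = 3^3 + 12*3 + 1 mod 13 = 12
LHS = RHS

Yes, on the curve


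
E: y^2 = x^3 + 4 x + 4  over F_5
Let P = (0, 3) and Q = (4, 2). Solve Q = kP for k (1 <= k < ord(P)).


Enumerate multiples of P until we hit Q = (4, 2):
  1P = (0, 3)
  2P = (1, 3)
  3P = (4, 2)
Match found at i = 3.

k = 3


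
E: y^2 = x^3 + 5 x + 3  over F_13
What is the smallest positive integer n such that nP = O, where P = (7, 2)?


Compute successive multiples of P until we hit O:
  1P = (7, 2)
  2P = (0, 4)
  3P = (9, 6)
  4P = (1, 10)
  5P = (1, 3)
  6P = (9, 7)
  7P = (0, 9)
  8P = (7, 11)
  ... (continuing to 9P)
  9P = O

ord(P) = 9


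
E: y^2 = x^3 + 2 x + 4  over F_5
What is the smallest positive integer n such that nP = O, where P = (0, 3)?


Compute successive multiples of P until we hit O:
  1P = (0, 3)
  2P = (4, 4)
  3P = (2, 4)
  4P = (2, 1)
  5P = (4, 1)
  6P = (0, 2)
  7P = O

ord(P) = 7


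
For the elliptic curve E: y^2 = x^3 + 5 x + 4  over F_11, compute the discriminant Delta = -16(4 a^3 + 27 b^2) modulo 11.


4 a^3 + 27 b^2 = 4*5^3 + 27*4^2 = 500 + 432 = 932
Delta = -16 * (932) = -14912
Delta mod 11 = 4

Delta = 4 (mod 11)


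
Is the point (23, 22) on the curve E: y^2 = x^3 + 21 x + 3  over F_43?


Check whether y^2 = x^3 + 21 x + 3 (mod 43) for (x, y) = (23, 22).
LHS: y^2 = 22^2 mod 43 = 11
RHS: x^3 + 21 x + 3 = 23^3 + 21*23 + 3 mod 43 = 11
LHS = RHS

Yes, on the curve


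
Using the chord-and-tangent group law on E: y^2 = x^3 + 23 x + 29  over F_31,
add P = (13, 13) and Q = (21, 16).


P != Q, so use the chord formula.
s = (y2 - y1) / (x2 - x1) = (3) / (8) mod 31 = 12
x3 = s^2 - x1 - x2 mod 31 = 12^2 - 13 - 21 = 17
y3 = s (x1 - x3) - y1 mod 31 = 12 * (13 - 17) - 13 = 1

P + Q = (17, 1)


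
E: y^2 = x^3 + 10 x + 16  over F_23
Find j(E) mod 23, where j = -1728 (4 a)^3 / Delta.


Delta = -16(4 a^3 + 27 b^2) mod 23 = 1
-1728 * (4 a)^3 = -1728 * (4*10)^3 mod 23 = 4
j = 4 * 1^(-1) mod 23 = 4

j = 4 (mod 23)


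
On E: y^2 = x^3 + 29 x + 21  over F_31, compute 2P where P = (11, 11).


Doubling: s = (3 x1^2 + a) / (2 y1)
s = (3*11^2 + 29) / (2*11) mod 31 = 15
x3 = s^2 - 2 x1 mod 31 = 15^2 - 2*11 = 17
y3 = s (x1 - x3) - y1 mod 31 = 15 * (11 - 17) - 11 = 23

2P = (17, 23)


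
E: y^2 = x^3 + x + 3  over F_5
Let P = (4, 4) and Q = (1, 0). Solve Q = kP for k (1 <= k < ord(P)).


Enumerate multiples of P until we hit Q = (1, 0):
  1P = (4, 4)
  2P = (1, 0)
Match found at i = 2.

k = 2


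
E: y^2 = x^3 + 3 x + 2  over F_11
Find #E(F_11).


For each x in F_11, count y with y^2 = x^3 + 3 x + 2 mod 11:
  x = 2: RHS = 5, y in [4, 7]  -> 2 point(s)
  x = 3: RHS = 5, y in [4, 7]  -> 2 point(s)
  x = 4: RHS = 1, y in [1, 10]  -> 2 point(s)
  x = 6: RHS = 5, y in [4, 7]  -> 2 point(s)
  x = 7: RHS = 3, y in [5, 6]  -> 2 point(s)
  x = 10: RHS = 9, y in [3, 8]  -> 2 point(s)
Affine points: 12. Add the point at infinity: total = 13.

#E(F_11) = 13


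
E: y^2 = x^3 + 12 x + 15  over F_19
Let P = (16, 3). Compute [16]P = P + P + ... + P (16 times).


k = 16 = 10000_2 (binary, LSB first: 00001)
Double-and-add from P = (16, 3):
  bit 0 = 0: acc unchanged = O
  bit 1 = 0: acc unchanged = O
  bit 2 = 0: acc unchanged = O
  bit 3 = 0: acc unchanged = O
  bit 4 = 1: acc = O + (16, 16) = (16, 16)

16P = (16, 16)


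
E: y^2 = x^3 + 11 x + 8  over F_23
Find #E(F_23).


For each x in F_23, count y with y^2 = x^3 + 11 x + 8 mod 23:
  x = 0: RHS = 8, y in [10, 13]  -> 2 point(s)
  x = 4: RHS = 1, y in [1, 22]  -> 2 point(s)
  x = 5: RHS = 4, y in [2, 21]  -> 2 point(s)
  x = 9: RHS = 8, y in [10, 13]  -> 2 point(s)
  x = 13: RHS = 2, y in [5, 18]  -> 2 point(s)
  x = 14: RHS = 8, y in [10, 13]  -> 2 point(s)
  x = 15: RHS = 6, y in [11, 12]  -> 2 point(s)
  x = 16: RHS = 2, y in [5, 18]  -> 2 point(s)
  x = 17: RHS = 2, y in [5, 18]  -> 2 point(s)
  x = 18: RHS = 12, y in [9, 14]  -> 2 point(s)
  x = 21: RHS = 1, y in [1, 22]  -> 2 point(s)
Affine points: 22. Add the point at infinity: total = 23.

#E(F_23) = 23


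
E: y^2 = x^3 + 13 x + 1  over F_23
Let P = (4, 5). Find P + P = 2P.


Doubling: s = (3 x1^2 + a) / (2 y1)
s = (3*4^2 + 13) / (2*5) mod 23 = 13
x3 = s^2 - 2 x1 mod 23 = 13^2 - 2*4 = 0
y3 = s (x1 - x3) - y1 mod 23 = 13 * (4 - 0) - 5 = 1

2P = (0, 1)


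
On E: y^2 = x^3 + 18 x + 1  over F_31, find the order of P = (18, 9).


Compute successive multiples of P until we hit O:
  1P = (18, 9)
  2P = (13, 18)
  3P = (2, 18)
  4P = (25, 24)
  5P = (16, 13)
  6P = (1, 19)
  7P = (22, 28)
  8P = (0, 30)
  ... (continuing to 31P)
  31P = O

ord(P) = 31


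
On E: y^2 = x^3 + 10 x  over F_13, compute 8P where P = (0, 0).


k = 8 = 1000_2 (binary, LSB first: 0001)
Double-and-add from P = (0, 0):
  bit 0 = 0: acc unchanged = O
  bit 1 = 0: acc unchanged = O
  bit 2 = 0: acc unchanged = O
  bit 3 = 1: acc = O + O = O

8P = O


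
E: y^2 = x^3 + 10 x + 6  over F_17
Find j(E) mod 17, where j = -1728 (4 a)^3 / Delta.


Delta = -16(4 a^3 + 27 b^2) mod 17 = 8
-1728 * (4 a)^3 = -1728 * (4*10)^3 mod 17 = 4
j = 4 * 8^(-1) mod 17 = 9

j = 9 (mod 17)


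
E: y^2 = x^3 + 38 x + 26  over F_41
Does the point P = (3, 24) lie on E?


Check whether y^2 = x^3 + 38 x + 26 (mod 41) for (x, y) = (3, 24).
LHS: y^2 = 24^2 mod 41 = 2
RHS: x^3 + 38 x + 26 = 3^3 + 38*3 + 26 mod 41 = 3
LHS != RHS

No, not on the curve


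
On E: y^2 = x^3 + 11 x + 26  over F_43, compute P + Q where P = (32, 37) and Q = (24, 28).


P != Q, so use the chord formula.
s = (y2 - y1) / (x2 - x1) = (34) / (35) mod 43 = 28
x3 = s^2 - x1 - x2 mod 43 = 28^2 - 32 - 24 = 40
y3 = s (x1 - x3) - y1 mod 43 = 28 * (32 - 40) - 37 = 40

P + Q = (40, 40)


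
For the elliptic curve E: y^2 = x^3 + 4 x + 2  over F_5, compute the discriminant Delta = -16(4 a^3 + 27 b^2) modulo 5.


4 a^3 + 27 b^2 = 4*4^3 + 27*2^2 = 256 + 108 = 364
Delta = -16 * (364) = -5824
Delta mod 5 = 1

Delta = 1 (mod 5)


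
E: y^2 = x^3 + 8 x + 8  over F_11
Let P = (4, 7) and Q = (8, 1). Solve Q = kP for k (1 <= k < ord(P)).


Enumerate multiples of P until we hit Q = (8, 1):
  1P = (4, 7)
  2P = (8, 10)
  3P = (3, 2)
  4P = (7, 0)
  5P = (3, 9)
  6P = (8, 1)
Match found at i = 6.

k = 6


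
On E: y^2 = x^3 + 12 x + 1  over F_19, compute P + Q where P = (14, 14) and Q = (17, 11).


P != Q, so use the chord formula.
s = (y2 - y1) / (x2 - x1) = (16) / (3) mod 19 = 18
x3 = s^2 - x1 - x2 mod 19 = 18^2 - 14 - 17 = 8
y3 = s (x1 - x3) - y1 mod 19 = 18 * (14 - 8) - 14 = 18

P + Q = (8, 18)


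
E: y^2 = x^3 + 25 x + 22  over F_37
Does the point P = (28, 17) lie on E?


Check whether y^2 = x^3 + 25 x + 22 (mod 37) for (x, y) = (28, 17).
LHS: y^2 = 17^2 mod 37 = 30
RHS: x^3 + 25 x + 22 = 28^3 + 25*28 + 22 mod 37 = 30
LHS = RHS

Yes, on the curve


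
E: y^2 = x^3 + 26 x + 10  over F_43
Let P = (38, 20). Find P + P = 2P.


Doubling: s = (3 x1^2 + a) / (2 y1)
s = (3*38^2 + 26) / (2*20) mod 43 = 38
x3 = s^2 - 2 x1 mod 43 = 38^2 - 2*38 = 35
y3 = s (x1 - x3) - y1 mod 43 = 38 * (38 - 35) - 20 = 8

2P = (35, 8)


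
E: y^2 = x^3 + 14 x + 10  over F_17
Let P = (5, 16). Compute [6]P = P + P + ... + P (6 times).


k = 6 = 110_2 (binary, LSB first: 011)
Double-and-add from P = (5, 16):
  bit 0 = 0: acc unchanged = O
  bit 1 = 1: acc = O + (11, 13) = (11, 13)
  bit 2 = 1: acc = (11, 13) + (14, 3) = (5, 1)

6P = (5, 1)
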